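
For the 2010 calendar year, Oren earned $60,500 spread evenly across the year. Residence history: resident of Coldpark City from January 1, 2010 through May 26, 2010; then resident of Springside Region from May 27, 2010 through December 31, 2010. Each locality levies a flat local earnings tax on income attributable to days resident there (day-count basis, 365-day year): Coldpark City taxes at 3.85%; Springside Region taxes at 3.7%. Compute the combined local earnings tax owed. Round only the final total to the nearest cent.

$2,274.80

Coldpark City, January 1 – May 26, 2010: 146 days → $60,500 × 3.85% × 146/365 = $931.7000
Springside Region, May 27 – December 31, 2010: 219 days → $60,500 × 3.7% × 219/365 = $1,343.1000
Total = $2,274.8000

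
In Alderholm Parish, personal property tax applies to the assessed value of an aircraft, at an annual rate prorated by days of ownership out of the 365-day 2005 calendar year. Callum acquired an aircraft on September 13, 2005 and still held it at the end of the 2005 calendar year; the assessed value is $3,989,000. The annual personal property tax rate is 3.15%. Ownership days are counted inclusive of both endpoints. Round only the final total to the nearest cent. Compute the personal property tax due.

Days held (September 13 – December 31, 2005): 110 out of 365
Tax = $3,989,000 × 3.15% × 110/365 = $37,868.1781

$37,868.18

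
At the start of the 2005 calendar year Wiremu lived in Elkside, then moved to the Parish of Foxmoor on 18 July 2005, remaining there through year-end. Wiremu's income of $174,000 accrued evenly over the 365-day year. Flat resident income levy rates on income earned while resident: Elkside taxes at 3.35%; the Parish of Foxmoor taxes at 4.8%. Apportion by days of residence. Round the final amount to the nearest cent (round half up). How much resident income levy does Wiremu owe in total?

$6,983.36

Elkside, 1 January – 17 July 2005: 198 days → $174,000 × 3.35% × 198/365 = $3,162.0329
The Parish of Foxmoor, 18 July – 31 December 2005: 167 days → $174,000 × 4.8% × 167/365 = $3,821.3260
Total = $6,983.3589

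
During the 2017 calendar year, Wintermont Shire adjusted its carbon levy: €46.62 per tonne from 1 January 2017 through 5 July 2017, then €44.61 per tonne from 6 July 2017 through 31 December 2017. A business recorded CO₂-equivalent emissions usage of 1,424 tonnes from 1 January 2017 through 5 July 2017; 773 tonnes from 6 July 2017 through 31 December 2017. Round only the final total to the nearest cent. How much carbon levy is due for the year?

€100,870.41

1 January – 5 July 2017: 1,424 tonnes at €46.62/tonne → €66,386.88
6 July – 31 December 2017: 773 tonnes at €44.61/tonne → €34,483.53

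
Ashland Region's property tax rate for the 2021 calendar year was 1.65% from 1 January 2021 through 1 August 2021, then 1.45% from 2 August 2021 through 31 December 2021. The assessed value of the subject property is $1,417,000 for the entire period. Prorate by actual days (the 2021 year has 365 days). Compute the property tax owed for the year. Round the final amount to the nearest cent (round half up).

1 January – 1 August 2021: 213 days at 1.65% → $1,417,000 × 1.65% × 213/365 = $13,643.9630
2 August – 31 December 2021: 152 days at 1.45% → $1,417,000 × 1.45% × 152/365 = $8,556.3507
Total = $22,200.3137

$22,200.31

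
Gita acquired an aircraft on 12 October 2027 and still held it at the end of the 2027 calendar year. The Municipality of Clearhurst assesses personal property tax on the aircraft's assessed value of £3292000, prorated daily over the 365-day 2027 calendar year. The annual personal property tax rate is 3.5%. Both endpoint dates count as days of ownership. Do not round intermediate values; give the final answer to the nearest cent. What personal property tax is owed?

£25569.37

Days held (12 October – 31 December 2027): 81 out of 365
Tax = £3292000 × 3.5% × 81/365 = £25569.3699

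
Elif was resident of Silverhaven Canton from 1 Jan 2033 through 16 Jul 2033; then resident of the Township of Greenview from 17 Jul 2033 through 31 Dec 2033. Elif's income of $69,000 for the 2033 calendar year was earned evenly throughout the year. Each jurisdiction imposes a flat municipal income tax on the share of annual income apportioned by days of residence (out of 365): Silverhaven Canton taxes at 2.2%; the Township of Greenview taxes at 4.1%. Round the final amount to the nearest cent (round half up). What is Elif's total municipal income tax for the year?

$2,121.42

Silverhaven Canton, 1 Jan – 16 Jul 2033: 197 days → $69,000 × 2.2% × 197/365 = $819.3041
The Township of Greenview, 17 Jul – 31 Dec 2033: 168 days → $69,000 × 4.1% × 168/365 = $1,302.1151
Total = $2,121.4192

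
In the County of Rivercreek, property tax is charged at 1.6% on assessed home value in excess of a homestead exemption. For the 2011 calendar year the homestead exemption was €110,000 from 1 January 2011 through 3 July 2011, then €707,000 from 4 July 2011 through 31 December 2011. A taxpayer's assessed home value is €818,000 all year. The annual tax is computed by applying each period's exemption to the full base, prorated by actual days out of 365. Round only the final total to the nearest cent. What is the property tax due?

€6,591.25

1 January – 3 July 2011: 184 days, exemption €110,000 → (€818,000 − €110,000) × 1.6% × 184/365 = €5,710.5534
4 July – 31 December 2011: 181 days, exemption €707,000 → (€818,000 − €707,000) × 1.6% × 181/365 = €880.7014
Total = €6,591.2548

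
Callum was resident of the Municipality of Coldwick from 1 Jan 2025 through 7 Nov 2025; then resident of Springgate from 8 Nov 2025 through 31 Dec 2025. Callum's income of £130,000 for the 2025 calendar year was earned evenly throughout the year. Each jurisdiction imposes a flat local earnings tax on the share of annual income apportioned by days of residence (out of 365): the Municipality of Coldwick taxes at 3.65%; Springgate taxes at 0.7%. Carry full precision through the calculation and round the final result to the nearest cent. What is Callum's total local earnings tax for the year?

£4,177.63

The Municipality of Coldwick, 1 Jan – 7 Nov 2025: 311 days → £130,000 × 3.65% × 311/365 = £4,043.0000
Springgate, 8 Nov – 31 Dec 2025: 54 days → £130,000 × 0.7% × 54/365 = £134.6301
Total = £4,177.6301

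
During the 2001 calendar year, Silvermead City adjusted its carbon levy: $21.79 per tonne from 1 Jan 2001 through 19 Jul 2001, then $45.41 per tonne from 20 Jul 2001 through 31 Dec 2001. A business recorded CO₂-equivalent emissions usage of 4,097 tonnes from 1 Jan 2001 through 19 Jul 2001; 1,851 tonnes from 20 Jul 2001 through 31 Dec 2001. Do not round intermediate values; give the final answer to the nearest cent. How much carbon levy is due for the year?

$173,327.54

1 Jan – 19 Jul 2001: 4,097 tonnes at $21.79/tonne → $89,273.63
20 Jul – 31 Dec 2001: 1,851 tonnes at $45.41/tonne → $84,053.91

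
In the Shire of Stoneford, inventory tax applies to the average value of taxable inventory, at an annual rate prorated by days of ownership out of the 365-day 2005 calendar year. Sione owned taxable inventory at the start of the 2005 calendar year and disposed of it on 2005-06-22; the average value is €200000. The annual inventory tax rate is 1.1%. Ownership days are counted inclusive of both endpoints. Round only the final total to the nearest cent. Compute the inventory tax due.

Days held (2005-01-01 to 2005-06-22): 173 out of 365
Tax = €200000 × 1.1% × 173/365 = €1042.7397

€1042.74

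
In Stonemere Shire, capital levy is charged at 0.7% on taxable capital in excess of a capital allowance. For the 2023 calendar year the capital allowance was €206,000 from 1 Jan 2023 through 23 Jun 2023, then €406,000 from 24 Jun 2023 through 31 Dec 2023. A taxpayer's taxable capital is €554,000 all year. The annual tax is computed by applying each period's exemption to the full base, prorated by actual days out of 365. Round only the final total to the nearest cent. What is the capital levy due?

€1,703.40

1 Jan – 23 Jun 2023: 174 days, exemption €206,000 → (€554,000 − €206,000) × 0.7% × 174/365 = €1,161.2712
24 Jun – 31 Dec 2023: 191 days, exemption €406,000 → (€554,000 − €406,000) × 0.7% × 191/365 = €542.1260
Total = €1,703.3973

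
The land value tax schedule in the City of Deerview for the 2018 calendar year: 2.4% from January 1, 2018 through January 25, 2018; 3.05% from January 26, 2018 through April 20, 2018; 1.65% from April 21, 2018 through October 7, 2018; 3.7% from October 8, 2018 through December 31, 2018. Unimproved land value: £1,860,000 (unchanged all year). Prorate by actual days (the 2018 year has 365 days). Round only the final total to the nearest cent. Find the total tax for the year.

January 1 – January 25, 2018: 25 days at 2.4% → £1,860,000 × 2.4% × 25/365 = £3,057.5342
January 26 – April 20, 2018: 85 days at 3.05% → £1,860,000 × 3.05% × 85/365 = £13,211.0959
April 21 – October 7, 2018: 170 days at 1.65% → £1,860,000 × 1.65% × 170/365 = £14,293.9726
October 8 – December 31, 2018: 85 days at 3.7% → £1,860,000 × 3.7% × 85/365 = £16,026.5753
Total = £46,589.1781

£46,589.18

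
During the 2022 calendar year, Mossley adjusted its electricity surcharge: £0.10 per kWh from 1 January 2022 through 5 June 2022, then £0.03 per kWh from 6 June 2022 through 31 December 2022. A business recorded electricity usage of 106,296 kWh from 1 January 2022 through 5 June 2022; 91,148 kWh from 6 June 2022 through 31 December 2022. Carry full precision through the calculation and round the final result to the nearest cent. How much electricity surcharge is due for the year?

1 January – 5 June 2022: 106,296 kWh at £0.10/kWh → £10629.60
6 June – 31 December 2022: 91,148 kWh at £0.03/kWh → £2734.44

£13364.04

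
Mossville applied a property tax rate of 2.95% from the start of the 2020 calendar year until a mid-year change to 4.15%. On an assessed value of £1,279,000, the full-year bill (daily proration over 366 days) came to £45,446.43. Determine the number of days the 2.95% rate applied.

182 days

Let d = days at the first rate; then 366 − d days at the second rate.
£1,279,000 × [2.95%·d + 4.15%·(366−d)] / 366 = £45,446.43
Solving gives d = 182, so the new rate took effect on 1 July 2020.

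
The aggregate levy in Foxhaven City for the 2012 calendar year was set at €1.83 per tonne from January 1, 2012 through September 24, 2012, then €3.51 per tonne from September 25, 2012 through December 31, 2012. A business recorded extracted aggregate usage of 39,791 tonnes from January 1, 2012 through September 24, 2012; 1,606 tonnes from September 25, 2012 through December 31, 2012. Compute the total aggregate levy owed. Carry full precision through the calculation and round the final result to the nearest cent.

€78454.59

January 1 – September 24, 2012: 39,791 tonnes at €1.83/tonne → €72817.53
September 25 – December 31, 2012: 1,606 tonnes at €3.51/tonne → €5637.06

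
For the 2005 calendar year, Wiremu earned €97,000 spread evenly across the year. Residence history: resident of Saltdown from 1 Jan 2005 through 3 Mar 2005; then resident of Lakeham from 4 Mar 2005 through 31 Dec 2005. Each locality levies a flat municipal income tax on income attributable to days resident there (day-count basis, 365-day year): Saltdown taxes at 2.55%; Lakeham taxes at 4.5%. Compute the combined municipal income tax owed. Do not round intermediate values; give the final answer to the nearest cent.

€4,043.70

Saltdown, 1 Jan – 3 Mar 2005: 62 days → €97,000 × 2.55% × 62/365 = €420.1562
Lakeham, 4 Mar – 31 Dec 2005: 303 days → €97,000 × 4.5% × 303/365 = €3,623.5479
Total = €4,043.7041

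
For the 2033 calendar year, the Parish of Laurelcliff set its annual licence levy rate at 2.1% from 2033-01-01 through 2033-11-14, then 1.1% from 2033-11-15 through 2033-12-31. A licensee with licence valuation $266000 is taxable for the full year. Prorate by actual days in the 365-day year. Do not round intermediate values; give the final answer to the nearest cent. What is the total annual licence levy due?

$5243.48

2033-01-01 to 2033-11-14: 318 days at 2.1% → $266000 × 2.1% × 318/365 = $4866.7068
2033-11-15 to 2033-12-31: 47 days at 1.1% → $266000 × 1.1% × 47/365 = $376.7726
Total = $5243.4795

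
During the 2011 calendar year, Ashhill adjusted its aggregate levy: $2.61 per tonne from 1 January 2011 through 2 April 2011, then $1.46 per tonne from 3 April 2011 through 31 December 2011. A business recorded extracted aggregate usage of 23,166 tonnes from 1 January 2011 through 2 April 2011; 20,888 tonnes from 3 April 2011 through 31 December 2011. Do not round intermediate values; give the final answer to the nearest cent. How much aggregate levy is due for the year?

$90,959.74

1 January – 2 April 2011: 23,166 tonnes at $2.61/tonne → $60,463.26
3 April – 31 December 2011: 20,888 tonnes at $1.46/tonne → $30,496.48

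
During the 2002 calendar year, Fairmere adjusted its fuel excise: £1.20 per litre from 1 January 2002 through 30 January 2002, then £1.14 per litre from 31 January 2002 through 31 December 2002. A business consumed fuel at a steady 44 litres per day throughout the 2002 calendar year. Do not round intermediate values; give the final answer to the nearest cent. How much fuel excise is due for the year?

£18,387.60

1 January – 30 January 2002: 30 days × 44 litres/day = 1,320 litres at £1.20/litre → £1,584.00
31 January – 31 December 2002: 335 days × 44 litres/day = 14,740 litres at £1.14/litre → £16,803.60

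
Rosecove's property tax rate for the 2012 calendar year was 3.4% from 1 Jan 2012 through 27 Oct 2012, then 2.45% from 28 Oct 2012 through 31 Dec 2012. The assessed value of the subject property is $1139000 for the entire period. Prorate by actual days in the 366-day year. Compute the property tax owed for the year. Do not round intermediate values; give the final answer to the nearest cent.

1 Jan – 27 Oct 2012: 301 days at 3.4% → $1139000 × 3.4% × 301/366 = $31848.4317
28 Oct – 31 Dec 2012: 65 days at 2.45% → $1139000 × 2.45% × 65/366 = $4955.8948
Total = $36804.3265

$36804.33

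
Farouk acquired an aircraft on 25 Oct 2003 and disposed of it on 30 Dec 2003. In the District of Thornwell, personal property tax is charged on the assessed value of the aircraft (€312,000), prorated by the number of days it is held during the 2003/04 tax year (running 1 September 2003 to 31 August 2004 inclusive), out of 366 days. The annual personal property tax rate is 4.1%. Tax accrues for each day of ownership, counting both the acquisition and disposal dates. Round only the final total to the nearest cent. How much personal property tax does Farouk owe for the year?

Days held (25 Oct – 30 Dec 2003): 67 out of 366
Tax = €312,000 × 4.1% × 67/366 = €2,341.7049

€2,341.70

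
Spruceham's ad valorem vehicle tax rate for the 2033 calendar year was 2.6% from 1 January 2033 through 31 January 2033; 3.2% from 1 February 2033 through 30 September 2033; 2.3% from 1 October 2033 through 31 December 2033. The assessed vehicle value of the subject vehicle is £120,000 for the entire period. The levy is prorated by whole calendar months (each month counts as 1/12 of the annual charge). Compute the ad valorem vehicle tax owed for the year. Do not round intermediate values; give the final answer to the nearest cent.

£3,510.00

1 January – 31 January 2033: 1 month at 2.6% → £120,000 × 2.6% × 1/12 = £260.0000
1 February – 30 September 2033: 8 months at 3.2% → £120,000 × 3.2% × 8/12 = £2,560.0000
1 October – 31 December 2033: 3 months at 2.3% → £120,000 × 2.3% × 3/12 = £690.0000
Total = £3,510.0000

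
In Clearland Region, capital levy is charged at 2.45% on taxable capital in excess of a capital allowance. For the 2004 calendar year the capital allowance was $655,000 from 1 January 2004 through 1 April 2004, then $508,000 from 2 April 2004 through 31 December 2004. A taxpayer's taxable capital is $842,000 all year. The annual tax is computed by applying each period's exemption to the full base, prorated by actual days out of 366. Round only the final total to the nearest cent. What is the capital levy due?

1 January – 1 April 2004: 92 days, exemption $655,000 → ($842,000 − $655,000) × 2.45% × 92/366 = $1,151.6339
2 April – 31 December 2004: 274 days, exemption $508,000 → ($842,000 − $508,000) × 2.45% × 274/366 = $6,126.0710
Total = $7,277.7049

$7,277.70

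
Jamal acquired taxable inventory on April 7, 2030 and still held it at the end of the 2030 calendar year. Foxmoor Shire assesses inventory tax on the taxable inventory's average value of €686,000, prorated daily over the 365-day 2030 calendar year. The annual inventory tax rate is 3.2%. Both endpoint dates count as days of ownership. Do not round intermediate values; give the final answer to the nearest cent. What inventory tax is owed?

Days held (April 7 – December 31, 2030): 269 out of 365
Tax = €686,000 × 3.2% × 269/365 = €16,178.3233

€16,178.32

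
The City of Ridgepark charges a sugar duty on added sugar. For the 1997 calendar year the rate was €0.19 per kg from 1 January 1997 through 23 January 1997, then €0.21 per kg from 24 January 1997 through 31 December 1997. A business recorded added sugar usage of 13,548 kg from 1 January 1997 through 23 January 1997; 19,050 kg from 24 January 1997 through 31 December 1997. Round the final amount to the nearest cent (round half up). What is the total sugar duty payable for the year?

€6,574.62

1 January – 23 January 1997: 13,548 kg at €0.19/kg → €2,574.12
24 January – 31 December 1997: 19,050 kg at €0.21/kg → €4,000.50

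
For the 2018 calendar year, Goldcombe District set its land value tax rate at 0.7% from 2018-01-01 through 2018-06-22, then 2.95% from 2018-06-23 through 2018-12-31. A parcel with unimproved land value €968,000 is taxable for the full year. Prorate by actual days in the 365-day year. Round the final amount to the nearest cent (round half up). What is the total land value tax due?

2018-01-01 to 2018-06-22: 173 days at 0.7% → €968,000 × 0.7% × 173/365 = €3,211.6384
2018-06-23 to 2018-12-31: 192 days at 2.95% → €968,000 × 2.95% × 192/365 = €15,021.2384
Total = €18,232.8767

€18,232.88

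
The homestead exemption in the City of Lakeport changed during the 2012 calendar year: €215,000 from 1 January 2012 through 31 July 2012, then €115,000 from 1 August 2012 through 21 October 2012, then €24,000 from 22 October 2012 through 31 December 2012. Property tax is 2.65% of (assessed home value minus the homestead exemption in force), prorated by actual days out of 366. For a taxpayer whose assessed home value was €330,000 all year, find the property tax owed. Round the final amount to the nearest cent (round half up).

1 January – 31 July 2012: 213 days, exemption €215,000 → (€330,000 − €215,000) × 2.65% × 213/366 = €1,773.5451
1 August – 21 October 2012: 82 days, exemption €115,000 → (€330,000 − €115,000) × 2.65% × 82/366 = €1,276.4891
22 October – 31 December 2012: 71 days, exemption €24,000 → (€330,000 − €24,000) × 2.65% × 71/366 = €1,573.0574
Total = €4,623.0915

€4,623.09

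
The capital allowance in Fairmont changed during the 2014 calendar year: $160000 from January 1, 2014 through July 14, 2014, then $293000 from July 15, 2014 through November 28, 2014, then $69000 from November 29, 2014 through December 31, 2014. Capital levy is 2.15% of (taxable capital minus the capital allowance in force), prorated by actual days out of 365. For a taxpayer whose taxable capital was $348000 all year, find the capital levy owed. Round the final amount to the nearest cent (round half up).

January 1 – July 14, 2014: 195 days, exemption $160000 → ($348000 − $160000) × 2.15% × 195/365 = $2159.4247
July 15 – November 28, 2014: 137 days, exemption $293000 → ($348000 − $293000) × 2.15% × 137/365 = $443.8425
November 29 – December 31, 2014: 33 days, exemption $69000 → ($348000 − $69000) × 2.15% × 33/365 = $542.3301
Total = $3145.5973

$3145.60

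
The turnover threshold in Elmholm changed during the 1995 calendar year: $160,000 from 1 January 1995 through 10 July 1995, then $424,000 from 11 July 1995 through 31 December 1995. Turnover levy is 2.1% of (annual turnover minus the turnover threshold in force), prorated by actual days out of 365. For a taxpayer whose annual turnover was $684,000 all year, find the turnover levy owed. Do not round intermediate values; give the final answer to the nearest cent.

$8,361.11

1 January – 10 July 1995: 191 days, exemption $160,000 → ($684,000 − $160,000) × 2.1% × 191/365 = $5,758.2575
11 July – 31 December 1995: 174 days, exemption $424,000 → ($684,000 − $424,000) × 2.1% × 174/365 = $2,602.8493
Total = $8,361.1068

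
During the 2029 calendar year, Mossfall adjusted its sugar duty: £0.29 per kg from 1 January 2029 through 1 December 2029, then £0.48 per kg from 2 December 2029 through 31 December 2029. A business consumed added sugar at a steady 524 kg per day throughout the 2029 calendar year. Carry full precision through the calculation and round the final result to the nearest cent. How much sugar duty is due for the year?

£58,452.20

1 January – 1 December 2029: 335 days × 524 kg/day = 175,540 kg at £0.29/kg → £50,906.60
2 December – 31 December 2029: 30 days × 524 kg/day = 15,720 kg at £0.48/kg → £7,545.60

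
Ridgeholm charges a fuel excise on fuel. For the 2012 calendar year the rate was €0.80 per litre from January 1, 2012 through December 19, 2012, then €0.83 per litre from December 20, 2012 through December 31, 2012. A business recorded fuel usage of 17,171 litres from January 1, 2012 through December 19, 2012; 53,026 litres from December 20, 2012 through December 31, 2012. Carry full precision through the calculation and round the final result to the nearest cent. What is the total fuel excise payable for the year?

January 1 – December 19, 2012: 17,171 litres at €0.80/litre → €13,736.80
December 20 – December 31, 2012: 53,026 litres at €0.83/litre → €44,011.58

€57,748.38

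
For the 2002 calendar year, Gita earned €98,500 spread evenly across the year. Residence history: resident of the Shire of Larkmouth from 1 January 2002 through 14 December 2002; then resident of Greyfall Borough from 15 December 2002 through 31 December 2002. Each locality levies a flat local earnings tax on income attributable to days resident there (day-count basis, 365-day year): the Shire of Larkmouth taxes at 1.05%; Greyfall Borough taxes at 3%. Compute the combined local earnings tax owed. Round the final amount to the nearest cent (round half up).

The Shire of Larkmouth, 1 January – 14 December 2002: 348 days → €98,500 × 1.05% × 348/365 = €986.0795
Greyfall Borough, 15 December – 31 December 2002: 17 days → €98,500 × 3% × 17/365 = €137.6301
Total = €1,123.7096

€1,123.71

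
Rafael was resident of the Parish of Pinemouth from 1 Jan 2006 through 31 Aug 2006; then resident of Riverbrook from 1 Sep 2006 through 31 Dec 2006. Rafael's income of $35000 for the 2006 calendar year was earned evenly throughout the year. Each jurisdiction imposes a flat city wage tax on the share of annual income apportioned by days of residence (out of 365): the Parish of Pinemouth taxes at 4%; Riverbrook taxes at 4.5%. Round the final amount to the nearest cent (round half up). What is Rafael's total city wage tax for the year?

$1458.49

The Parish of Pinemouth, 1 Jan – 31 Aug 2006: 243 days → $35000 × 4% × 243/365 = $932.0548
Riverbrook, 1 Sep – 31 Dec 2006: 122 days → $35000 × 4.5% × 122/365 = $526.4384
Total = $1458.4932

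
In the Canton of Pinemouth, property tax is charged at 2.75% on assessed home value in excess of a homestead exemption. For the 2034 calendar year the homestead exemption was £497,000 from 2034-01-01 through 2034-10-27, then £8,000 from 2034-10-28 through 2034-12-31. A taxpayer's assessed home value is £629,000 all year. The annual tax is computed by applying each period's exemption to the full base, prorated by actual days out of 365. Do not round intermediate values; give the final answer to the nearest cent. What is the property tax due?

£6,024.76

2034-01-01 to 2034-10-27: 300 days, exemption £497,000 → (£629,000 − £497,000) × 2.75% × 300/365 = £2,983.5616
2034-10-28 to 2034-12-31: 65 days, exemption £8,000 → (£629,000 − £8,000) × 2.75% × 65/365 = £3,041.1986
Total = £6,024.7603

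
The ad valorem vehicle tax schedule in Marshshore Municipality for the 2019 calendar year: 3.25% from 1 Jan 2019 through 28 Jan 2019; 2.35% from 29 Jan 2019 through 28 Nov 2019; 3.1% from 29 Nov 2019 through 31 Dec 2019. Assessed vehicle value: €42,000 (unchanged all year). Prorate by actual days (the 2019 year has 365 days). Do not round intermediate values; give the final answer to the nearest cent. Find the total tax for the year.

€1,044.48

1 Jan – 28 Jan 2019: 28 days at 3.25% → €42,000 × 3.25% × 28/365 = €104.7123
29 Jan – 28 Nov 2019: 304 days at 2.35% → €42,000 × 2.35% × 304/365 = €822.0493
29 Nov – 31 Dec 2019: 33 days at 3.1% → €42,000 × 3.1% × 33/365 = €117.7151
Total = €1,044.4767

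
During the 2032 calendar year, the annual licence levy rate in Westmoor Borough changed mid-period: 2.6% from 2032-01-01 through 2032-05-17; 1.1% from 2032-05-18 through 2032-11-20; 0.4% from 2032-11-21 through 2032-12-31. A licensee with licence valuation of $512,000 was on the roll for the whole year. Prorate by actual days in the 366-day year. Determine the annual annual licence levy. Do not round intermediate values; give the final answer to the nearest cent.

2032-01-01 to 2032-05-17: 138 days at 2.6% → $512,000 × 2.6% × 138/366 = $5,019.2787
2032-05-18 to 2032-11-20: 187 days at 1.1% → $512,000 × 1.1% × 187/366 = $2,877.5519
2032-11-21 to 2032-12-31: 41 days at 0.4% → $512,000 × 0.4% × 41/366 = $229.4208
Total = $8,126.2514

$8,126.25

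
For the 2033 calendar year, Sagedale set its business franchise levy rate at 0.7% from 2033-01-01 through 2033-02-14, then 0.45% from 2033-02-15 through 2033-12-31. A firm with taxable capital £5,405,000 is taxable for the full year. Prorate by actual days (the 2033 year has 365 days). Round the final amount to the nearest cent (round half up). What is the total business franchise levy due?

£25,988.42

2033-01-01 to 2033-02-14: 45 days at 0.7% → £5,405,000 × 0.7% × 45/365 = £4,664.5890
2033-02-15 to 2033-12-31: 320 days at 0.45% → £5,405,000 × 0.45% × 320/365 = £21,323.8356
Total = £25,988.4247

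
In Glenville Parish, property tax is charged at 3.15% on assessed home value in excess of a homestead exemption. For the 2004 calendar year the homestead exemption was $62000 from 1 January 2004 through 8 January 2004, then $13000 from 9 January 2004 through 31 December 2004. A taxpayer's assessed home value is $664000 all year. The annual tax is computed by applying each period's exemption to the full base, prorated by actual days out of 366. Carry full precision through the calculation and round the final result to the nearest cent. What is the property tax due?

1 January – 8 January 2004: 8 days, exemption $62000 → ($664000 − $62000) × 3.15% × 8/366 = $414.4918
9 January – 31 December 2004: 358 days, exemption $13000 → ($664000 − $13000) × 3.15% × 358/366 = $20058.2705
Total = $20472.7623

$20472.76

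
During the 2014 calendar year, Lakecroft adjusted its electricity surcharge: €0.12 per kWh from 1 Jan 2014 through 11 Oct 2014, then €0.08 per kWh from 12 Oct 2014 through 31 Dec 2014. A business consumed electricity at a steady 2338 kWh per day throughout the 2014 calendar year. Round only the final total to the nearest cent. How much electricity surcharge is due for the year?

€94,829.28

1 Jan – 11 Oct 2014: 284 days × 2338 kWh/day = 663,992 kWh at €0.12/kWh → €79,679.04
12 Oct – 31 Dec 2014: 81 days × 2338 kWh/day = 189,378 kWh at €0.08/kWh → €15,150.24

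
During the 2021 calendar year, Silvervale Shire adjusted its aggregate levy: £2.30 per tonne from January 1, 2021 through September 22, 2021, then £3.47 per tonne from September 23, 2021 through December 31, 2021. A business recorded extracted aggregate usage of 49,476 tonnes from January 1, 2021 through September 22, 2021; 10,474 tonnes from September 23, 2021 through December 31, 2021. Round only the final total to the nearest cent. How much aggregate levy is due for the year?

£150,139.58

January 1 – September 22, 2021: 49,476 tonnes at £2.30/tonne → £113,794.80
September 23 – December 31, 2021: 10,474 tonnes at £3.47/tonne → £36,344.78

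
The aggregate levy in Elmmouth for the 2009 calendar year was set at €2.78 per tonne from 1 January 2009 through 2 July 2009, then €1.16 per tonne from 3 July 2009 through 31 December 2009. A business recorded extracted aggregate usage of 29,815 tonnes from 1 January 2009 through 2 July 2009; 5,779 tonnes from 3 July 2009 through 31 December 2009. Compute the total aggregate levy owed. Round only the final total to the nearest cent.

1 January – 2 July 2009: 29,815 tonnes at €2.78/tonne → €82885.70
3 July – 31 December 2009: 5,779 tonnes at €1.16/tonne → €6703.64

€89589.34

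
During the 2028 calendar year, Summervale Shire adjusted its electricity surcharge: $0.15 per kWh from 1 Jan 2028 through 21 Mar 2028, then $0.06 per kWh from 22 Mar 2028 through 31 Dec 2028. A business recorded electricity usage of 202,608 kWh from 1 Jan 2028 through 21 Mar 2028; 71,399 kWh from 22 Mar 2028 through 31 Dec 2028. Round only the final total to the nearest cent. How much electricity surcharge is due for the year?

$34,675.14

1 Jan – 21 Mar 2028: 202,608 kWh at $0.15/kWh → $30,391.20
22 Mar – 31 Dec 2028: 71,399 kWh at $0.06/kWh → $4,283.94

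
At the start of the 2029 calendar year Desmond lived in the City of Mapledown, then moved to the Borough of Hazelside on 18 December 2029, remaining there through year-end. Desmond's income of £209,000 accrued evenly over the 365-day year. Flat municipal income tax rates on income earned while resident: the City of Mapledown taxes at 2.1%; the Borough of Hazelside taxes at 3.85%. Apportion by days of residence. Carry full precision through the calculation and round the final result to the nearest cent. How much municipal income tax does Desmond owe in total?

The City of Mapledown, 1 January – 17 December 2029: 351 days → £209,000 × 2.1% × 351/365 = £4,220.6548
The Borough of Hazelside, 18 December – 31 December 2029: 14 days → £209,000 × 3.85% × 14/365 = £308.6329
Total = £4,529.2877

£4,529.29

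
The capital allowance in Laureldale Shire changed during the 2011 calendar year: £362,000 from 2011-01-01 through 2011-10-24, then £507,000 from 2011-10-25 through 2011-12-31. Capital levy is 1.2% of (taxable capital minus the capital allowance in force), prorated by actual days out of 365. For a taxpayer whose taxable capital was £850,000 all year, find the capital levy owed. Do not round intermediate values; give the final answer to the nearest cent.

£5,531.84

2011-01-01 to 2011-10-24: 297 days, exemption £362,000 → (£850,000 − £362,000) × 1.2% × 297/365 = £4,765.0192
2011-10-25 to 2011-12-31: 68 days, exemption £507,000 → (£850,000 − £507,000) × 1.2% × 68/365 = £766.8164
Total = £5,531.8356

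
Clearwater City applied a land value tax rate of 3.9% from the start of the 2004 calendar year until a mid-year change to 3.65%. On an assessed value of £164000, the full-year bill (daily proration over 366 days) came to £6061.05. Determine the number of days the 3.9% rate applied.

Let d = days at the first rate; then 366 − d days at the second rate.
£164000 × [3.9%·d + 3.65%·(366−d)] / 366 = £6061.05
Solving gives d = 67, so the new rate took effect on 8 Mar 2004.

67 days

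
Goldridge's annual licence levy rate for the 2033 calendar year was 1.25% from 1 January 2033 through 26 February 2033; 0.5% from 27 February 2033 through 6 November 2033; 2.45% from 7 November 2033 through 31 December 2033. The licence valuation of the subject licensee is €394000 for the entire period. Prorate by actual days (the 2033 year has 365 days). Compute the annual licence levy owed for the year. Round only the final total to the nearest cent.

1 January – 26 February 2033: 57 days at 1.25% → €394000 × 1.25% × 57/365 = €769.1096
27 February – 6 November 2033: 253 days at 0.5% → €394000 × 0.5% × 253/365 = €1365.5068
7 November – 31 December 2033: 55 days at 2.45% → €394000 × 2.45% × 55/365 = €1454.5616
Total = €3589.1781

€3589.18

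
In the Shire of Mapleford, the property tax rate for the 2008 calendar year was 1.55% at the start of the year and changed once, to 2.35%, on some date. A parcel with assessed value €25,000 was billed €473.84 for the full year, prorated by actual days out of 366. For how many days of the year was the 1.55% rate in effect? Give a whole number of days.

Let d = days at the first rate; then 366 − d days at the second rate.
€25,000 × [1.55%·d + 2.35%·(366−d)] / 366 = €473.84
Solving gives d = 208, so the new rate took effect on July 27, 2008.

208 days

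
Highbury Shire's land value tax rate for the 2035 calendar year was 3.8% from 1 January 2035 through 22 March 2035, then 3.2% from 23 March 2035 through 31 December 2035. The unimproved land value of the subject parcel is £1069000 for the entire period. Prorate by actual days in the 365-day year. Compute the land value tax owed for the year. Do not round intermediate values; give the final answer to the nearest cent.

1 January – 22 March 2035: 81 days at 3.8% → £1069000 × 3.8% × 81/365 = £9014.7452
23 March – 31 December 2035: 284 days at 3.2% → £1069000 × 3.2% × 284/365 = £26616.6356
Total = £35631.3808

£35631.38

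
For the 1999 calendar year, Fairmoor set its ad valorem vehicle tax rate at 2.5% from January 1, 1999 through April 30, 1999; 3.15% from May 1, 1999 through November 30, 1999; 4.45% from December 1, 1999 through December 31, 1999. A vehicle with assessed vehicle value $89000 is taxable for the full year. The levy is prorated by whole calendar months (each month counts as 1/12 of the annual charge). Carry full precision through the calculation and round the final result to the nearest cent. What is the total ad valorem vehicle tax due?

January 1 – April 30, 1999: 4 months at 2.5% → $89000 × 2.5% × 4/12 = $741.6667
May 1 – November 30, 1999: 7 months at 3.15% → $89000 × 3.15% × 7/12 = $1635.3750
December 1 – December 31, 1999: 1 month at 4.45% → $89000 × 4.45% × 1/12 = $330.0417
Total = $2707.0833

$2707.08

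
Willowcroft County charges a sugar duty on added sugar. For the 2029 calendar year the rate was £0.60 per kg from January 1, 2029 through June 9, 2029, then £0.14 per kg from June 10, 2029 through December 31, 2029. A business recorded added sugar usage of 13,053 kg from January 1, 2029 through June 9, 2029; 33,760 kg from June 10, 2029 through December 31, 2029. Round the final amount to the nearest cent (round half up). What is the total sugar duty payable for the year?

January 1 – June 9, 2029: 13,053 kg at £0.60/kg → £7,831.80
June 10 – December 31, 2029: 33,760 kg at £0.14/kg → £4,726.40

£12,558.20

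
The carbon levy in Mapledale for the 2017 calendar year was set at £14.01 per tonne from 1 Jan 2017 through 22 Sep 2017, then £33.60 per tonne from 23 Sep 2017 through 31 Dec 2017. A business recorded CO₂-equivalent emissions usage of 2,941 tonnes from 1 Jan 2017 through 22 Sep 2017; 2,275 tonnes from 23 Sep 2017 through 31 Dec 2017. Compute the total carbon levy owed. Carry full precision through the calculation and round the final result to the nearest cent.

1 Jan – 22 Sep 2017: 2,941 tonnes at £14.01/tonne → £41203.41
23 Sep – 31 Dec 2017: 2,275 tonnes at £33.60/tonne → £76440.00

£117643.41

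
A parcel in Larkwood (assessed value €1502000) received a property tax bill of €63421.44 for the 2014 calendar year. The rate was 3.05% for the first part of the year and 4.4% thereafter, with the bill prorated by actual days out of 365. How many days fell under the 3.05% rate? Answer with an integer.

Let d = days at the first rate; then 365 − d days at the second rate.
€1502000 × [3.05%·d + 4.4%·(365−d)] / 365 = €63421.44
Solving gives d = 48, so the new rate took effect on February 18, 2014.

48 days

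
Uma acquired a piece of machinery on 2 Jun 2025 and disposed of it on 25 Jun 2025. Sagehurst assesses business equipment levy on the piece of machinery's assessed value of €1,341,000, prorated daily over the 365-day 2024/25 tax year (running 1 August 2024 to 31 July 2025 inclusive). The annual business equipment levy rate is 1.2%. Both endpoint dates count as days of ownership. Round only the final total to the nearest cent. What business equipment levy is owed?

Days held (2 Jun – 25 Jun 2025): 24 out of 365
Tax = €1,341,000 × 1.2% × 24/365 = €1,058.1041

€1,058.10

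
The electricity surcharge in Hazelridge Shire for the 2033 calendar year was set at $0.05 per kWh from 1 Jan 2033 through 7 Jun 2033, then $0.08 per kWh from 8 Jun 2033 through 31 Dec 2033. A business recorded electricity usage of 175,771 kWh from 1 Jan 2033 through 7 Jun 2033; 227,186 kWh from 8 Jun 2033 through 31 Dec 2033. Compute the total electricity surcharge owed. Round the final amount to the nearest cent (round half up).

$26963.43

1 Jan – 7 Jun 2033: 175,771 kWh at $0.05/kWh → $8788.55
8 Jun – 31 Dec 2033: 227,186 kWh at $0.08/kWh → $18174.88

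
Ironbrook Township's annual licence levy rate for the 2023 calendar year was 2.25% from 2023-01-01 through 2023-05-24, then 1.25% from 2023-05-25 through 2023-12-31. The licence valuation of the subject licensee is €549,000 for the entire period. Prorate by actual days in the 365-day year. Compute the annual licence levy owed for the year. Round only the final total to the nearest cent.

2023-01-01 to 2023-05-24: 144 days at 2.25% → €549,000 × 2.25% × 144/365 = €4,873.3151
2023-05-25 to 2023-12-31: 221 days at 1.25% → €549,000 × 1.25% × 221/365 = €4,155.1027
Total = €9,028.4178

€9,028.42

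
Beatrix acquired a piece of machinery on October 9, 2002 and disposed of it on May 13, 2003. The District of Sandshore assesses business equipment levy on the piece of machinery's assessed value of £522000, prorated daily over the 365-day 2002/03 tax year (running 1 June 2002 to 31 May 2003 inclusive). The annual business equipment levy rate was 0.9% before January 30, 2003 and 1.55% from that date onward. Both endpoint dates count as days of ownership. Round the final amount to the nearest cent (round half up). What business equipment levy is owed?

£3759.83

October 9, 2002 – January 29, 2003: 113 days at 0.9% → £522000 × 0.9% × 113/365 = £1454.4493
January 30 – May 13, 2003: 104 days at 1.55% → £522000 × 1.55% × 104/365 = £2305.3808
Total = £3759.8301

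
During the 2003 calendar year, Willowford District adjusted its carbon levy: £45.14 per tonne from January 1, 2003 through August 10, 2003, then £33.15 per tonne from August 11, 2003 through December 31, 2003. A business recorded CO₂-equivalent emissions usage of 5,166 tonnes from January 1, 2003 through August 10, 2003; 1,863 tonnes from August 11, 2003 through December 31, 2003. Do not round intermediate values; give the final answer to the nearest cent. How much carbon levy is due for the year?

£294951.69

January 1 – August 10, 2003: 5,166 tonnes at £45.14/tonne → £233193.24
August 11 – December 31, 2003: 1,863 tonnes at £33.15/tonne → £61758.45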